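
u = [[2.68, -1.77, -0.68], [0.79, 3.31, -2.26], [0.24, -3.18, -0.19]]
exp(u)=[[2.13, -44.79, 18.1], [22.68, 69.72, -36.91], [-13.39, -49.83, 25.71]]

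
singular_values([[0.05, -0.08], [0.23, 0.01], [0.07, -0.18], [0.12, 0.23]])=[0.31, 0.26]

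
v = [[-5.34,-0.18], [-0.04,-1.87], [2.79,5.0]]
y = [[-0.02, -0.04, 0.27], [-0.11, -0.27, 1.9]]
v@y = [[0.13,  0.26,  -1.78], [0.21,  0.51,  -3.56], [-0.61,  -1.46,  10.25]]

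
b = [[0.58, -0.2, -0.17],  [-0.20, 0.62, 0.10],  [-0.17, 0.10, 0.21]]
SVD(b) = [[-0.67, -0.66, 0.34], [0.69, -0.73, -0.05], [0.28, 0.20, 0.94]] @ diag([0.8564489460536373, 0.41091317668617106, 0.14263787726019164]) @ [[-0.67, 0.69, 0.28], [-0.66, -0.73, 0.2], [0.34, -0.05, 0.94]]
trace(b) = 1.41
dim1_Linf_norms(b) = [0.58, 0.62, 0.21]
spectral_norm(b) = 0.86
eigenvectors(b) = [[-0.67, 0.66, 0.34], [0.69, 0.73, -0.05], [0.28, -0.2, 0.94]]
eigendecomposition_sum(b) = [[0.38, -0.39, -0.16], [-0.39, 0.40, 0.17], [-0.16, 0.17, 0.07]] + [[0.18, 0.2, -0.05],[0.2, 0.22, -0.06],[-0.05, -0.06, 0.02]] + [[0.02,-0.0,0.05], [-0.00,0.0,-0.01], [0.05,-0.01,0.13]]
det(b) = 0.05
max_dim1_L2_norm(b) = 0.66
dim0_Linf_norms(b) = [0.58, 0.62, 0.21]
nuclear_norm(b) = 1.41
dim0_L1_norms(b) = [0.95, 0.92, 0.48]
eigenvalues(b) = [0.86, 0.41, 0.14]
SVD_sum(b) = [[0.38, -0.39, -0.16], [-0.39, 0.4, 0.17], [-0.16, 0.17, 0.07]] + [[0.18, 0.2, -0.05], [0.2, 0.22, -0.06], [-0.05, -0.06, 0.02]] + [[0.02, -0.0, 0.05], [-0.00, 0.0, -0.01], [0.05, -0.01, 0.13]]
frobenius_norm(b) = 0.96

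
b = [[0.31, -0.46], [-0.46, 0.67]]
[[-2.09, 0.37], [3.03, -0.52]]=b@[[1.39, -1.53], [5.47, -1.83]]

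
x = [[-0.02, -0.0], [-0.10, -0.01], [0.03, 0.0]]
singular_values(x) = [0.11, 0.0]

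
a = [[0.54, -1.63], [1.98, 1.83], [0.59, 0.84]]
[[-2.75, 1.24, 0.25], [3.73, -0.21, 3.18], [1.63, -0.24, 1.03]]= a @ [[0.25,0.46,1.34], [1.77,-0.61,0.29]]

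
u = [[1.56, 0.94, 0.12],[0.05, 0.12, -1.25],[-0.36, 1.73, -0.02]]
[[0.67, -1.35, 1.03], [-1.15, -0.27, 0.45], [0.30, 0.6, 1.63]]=u @ [[0.22, -0.97, 0.1], [0.23, 0.15, 0.96], [0.95, 0.19, -0.26]]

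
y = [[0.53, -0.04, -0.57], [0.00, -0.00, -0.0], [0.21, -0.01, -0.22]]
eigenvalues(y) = [0.3, 0.01, -0.0]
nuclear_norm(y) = 0.84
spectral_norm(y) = 0.84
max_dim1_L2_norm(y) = 0.78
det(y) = 0.00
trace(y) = 0.31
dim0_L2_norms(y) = [0.57, 0.04, 0.61]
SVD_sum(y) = [[0.53, -0.04, -0.57],[0.0, 0.0, 0.00],[0.21, -0.01, -0.22]] + [[-0.00, -0.00, -0.00], [0.0, 0.0, 0.00], [0.0, 0.0, 0.00]] + [[0.00,0.00,0.00], [0.0,-0.00,0.0], [0.00,0.0,0.0]]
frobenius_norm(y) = 0.84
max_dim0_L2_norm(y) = 0.61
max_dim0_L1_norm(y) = 0.79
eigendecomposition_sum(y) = [[0.54, -0.05, -0.59], [0.0, 0.0, 0.0], [0.22, -0.02, -0.24]] + [[-0.01, 0.01, 0.02],[0.0, 0.00, 0.0],[-0.01, 0.01, 0.02]] + [[-0.0, 0.00, -0.0], [-0.0, -0.00, -0.0], [-0.00, 0.00, -0.00]]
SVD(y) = [[-0.93, -0.36, 0.00], [0.00, 0.00, 1.0], [-0.36, 0.93, 0.00]] @ diag([0.8366354115516483, 0.0064177985169254935, 0.0]) @ [[-0.68, 0.05, 0.73], [0.45, 0.82, 0.37], [0.58, -0.58, 0.58]]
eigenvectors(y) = [[0.93,0.74,-0.58],[0.0,0.00,0.58],[0.37,0.67,-0.58]]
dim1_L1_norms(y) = [1.14, 0.0, 0.44]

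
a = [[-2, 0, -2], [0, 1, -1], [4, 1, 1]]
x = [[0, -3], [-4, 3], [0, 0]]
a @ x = [[0, 6], [-4, 3], [-4, -9]]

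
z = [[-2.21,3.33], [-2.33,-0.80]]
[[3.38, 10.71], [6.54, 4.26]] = z@[[-2.57, -2.39], [-0.69, 1.63]]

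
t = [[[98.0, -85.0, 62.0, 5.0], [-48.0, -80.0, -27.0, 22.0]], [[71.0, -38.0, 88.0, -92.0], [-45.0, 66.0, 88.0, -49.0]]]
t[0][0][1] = -85.0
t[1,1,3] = -49.0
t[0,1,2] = -27.0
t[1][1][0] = -45.0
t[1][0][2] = 88.0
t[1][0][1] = -38.0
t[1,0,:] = [71.0, -38.0, 88.0, -92.0]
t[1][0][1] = -38.0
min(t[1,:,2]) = 88.0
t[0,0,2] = 62.0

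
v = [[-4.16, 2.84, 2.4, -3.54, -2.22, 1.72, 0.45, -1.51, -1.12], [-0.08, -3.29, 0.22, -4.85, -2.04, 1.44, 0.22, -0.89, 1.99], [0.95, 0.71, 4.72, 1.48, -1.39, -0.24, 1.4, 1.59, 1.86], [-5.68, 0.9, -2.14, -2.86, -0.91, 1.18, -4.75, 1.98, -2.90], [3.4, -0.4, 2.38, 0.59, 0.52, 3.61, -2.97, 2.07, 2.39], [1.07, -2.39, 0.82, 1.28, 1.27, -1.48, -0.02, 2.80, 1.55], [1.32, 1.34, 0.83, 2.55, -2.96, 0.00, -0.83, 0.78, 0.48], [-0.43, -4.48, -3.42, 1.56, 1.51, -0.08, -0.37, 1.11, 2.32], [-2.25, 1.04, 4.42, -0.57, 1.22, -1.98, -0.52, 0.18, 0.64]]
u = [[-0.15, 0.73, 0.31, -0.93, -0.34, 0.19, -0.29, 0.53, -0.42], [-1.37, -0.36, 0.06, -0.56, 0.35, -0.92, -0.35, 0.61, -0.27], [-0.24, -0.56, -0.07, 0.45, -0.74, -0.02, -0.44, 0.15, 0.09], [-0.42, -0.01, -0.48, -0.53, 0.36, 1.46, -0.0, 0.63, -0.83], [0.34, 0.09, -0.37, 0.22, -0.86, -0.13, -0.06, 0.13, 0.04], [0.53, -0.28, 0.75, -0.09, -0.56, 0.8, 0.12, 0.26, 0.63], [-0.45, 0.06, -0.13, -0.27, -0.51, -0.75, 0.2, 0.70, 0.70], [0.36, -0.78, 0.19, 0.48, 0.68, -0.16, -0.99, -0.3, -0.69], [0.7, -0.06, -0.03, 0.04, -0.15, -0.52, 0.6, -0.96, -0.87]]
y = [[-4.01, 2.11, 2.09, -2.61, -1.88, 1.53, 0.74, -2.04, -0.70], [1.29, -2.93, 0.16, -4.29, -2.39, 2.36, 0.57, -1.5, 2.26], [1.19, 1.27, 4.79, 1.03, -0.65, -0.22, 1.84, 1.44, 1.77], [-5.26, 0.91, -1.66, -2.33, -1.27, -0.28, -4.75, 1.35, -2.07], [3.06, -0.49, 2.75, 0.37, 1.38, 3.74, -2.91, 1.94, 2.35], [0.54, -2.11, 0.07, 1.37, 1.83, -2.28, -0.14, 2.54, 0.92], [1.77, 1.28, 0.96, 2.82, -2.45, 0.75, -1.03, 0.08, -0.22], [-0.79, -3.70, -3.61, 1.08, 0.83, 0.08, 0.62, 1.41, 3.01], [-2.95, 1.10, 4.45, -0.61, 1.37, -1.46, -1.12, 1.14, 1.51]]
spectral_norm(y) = 10.41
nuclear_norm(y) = 49.06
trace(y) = -3.49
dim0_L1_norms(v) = [19.34, 17.39, 21.35, 19.28, 14.04, 11.73, 11.53, 12.91, 15.25]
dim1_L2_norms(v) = [7.44, 6.74, 5.98, 9.11, 7.06, 4.82, 4.58, 6.59, 5.67]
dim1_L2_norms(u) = [1.49, 1.96, 1.16, 2.01, 1.04, 1.54, 1.46, 1.74, 1.68]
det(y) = -257644.74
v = y + u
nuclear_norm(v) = 49.48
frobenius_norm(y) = 19.18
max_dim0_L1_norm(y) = 20.86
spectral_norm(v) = 11.67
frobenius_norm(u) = 4.79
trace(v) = -5.63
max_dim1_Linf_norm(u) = 1.46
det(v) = 62436.53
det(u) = 0.01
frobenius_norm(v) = 19.73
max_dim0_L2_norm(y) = 8.45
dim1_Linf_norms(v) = [4.16, 4.85, 4.72, 5.68, 3.61, 2.8, 2.96, 4.48, 4.42]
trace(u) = -2.14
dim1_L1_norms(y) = [17.71, 17.75, 14.2, 19.88, 18.99, 11.8, 11.36, 15.13, 15.71]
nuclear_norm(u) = 12.31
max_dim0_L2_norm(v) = 8.42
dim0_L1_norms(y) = [20.86, 15.9, 20.54, 16.51, 14.05, 12.7, 13.72, 13.44, 14.81]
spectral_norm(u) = 2.52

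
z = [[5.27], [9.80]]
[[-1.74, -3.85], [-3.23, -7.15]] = z@[[-0.33, -0.73]]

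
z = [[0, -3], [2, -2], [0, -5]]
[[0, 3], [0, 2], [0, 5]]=z @ [[0, 0], [0, -1]]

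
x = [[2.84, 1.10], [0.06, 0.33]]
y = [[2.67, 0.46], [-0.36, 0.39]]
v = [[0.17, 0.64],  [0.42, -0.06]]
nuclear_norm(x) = 3.34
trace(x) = 3.17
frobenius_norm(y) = 2.76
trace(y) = 3.06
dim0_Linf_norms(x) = [2.84, 1.1]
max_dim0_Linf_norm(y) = 2.67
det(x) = 0.87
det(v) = -0.28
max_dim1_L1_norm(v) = 0.81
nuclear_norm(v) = 1.08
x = y + v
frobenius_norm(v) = 0.79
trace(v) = 0.11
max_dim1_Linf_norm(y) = 2.67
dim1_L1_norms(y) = [3.13, 0.75]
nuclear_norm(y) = 3.17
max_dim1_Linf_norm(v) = 0.64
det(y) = 1.21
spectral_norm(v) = 0.67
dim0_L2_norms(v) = [0.45, 0.64]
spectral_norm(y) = 2.73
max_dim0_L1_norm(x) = 2.9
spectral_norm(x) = 3.05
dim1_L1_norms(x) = [3.94, 0.39]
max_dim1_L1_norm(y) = 3.13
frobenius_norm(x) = 3.06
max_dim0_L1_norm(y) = 3.03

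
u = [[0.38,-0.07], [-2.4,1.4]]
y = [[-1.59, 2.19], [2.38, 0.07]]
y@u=[[-5.86,3.18],[0.74,-0.07]]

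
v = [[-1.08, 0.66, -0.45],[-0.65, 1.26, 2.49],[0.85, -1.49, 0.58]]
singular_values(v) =[2.92, 2.13, 0.5]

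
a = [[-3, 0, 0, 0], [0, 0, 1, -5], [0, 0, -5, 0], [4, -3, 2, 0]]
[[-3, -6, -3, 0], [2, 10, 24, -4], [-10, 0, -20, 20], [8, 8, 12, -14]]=a @ [[1, 2, 1, 0], [0, 0, 0, 2], [2, 0, 4, -4], [0, -2, -4, 0]]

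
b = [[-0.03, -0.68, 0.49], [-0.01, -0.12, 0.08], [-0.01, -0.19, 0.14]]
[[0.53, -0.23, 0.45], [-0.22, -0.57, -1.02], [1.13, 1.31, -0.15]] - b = [[0.56, 0.45, -0.04],[-0.21, -0.45, -1.10],[1.14, 1.50, -0.29]]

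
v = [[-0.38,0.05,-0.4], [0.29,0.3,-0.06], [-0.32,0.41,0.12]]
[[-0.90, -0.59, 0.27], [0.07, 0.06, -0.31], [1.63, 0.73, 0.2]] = v @ [[-1.14, -0.36, -0.84], [2.04, 0.92, -0.20], [3.6, 1.94, 0.1]]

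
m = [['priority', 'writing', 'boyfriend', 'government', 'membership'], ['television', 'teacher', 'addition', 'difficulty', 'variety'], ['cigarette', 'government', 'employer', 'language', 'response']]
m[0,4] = 'membership'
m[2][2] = 'employer'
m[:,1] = ['writing', 'teacher', 'government']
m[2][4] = 'response'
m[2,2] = 'employer'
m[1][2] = 'addition'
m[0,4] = 'membership'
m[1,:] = ['television', 'teacher', 'addition', 'difficulty', 'variety']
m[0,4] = 'membership'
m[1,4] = 'variety'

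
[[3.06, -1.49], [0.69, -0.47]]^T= [[3.06, 0.69], [-1.49, -0.47]]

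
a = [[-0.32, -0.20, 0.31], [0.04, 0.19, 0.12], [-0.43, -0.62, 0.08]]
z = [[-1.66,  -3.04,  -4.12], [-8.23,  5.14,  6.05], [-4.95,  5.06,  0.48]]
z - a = [[-1.34, -2.84, -4.43], [-8.27, 4.95, 5.93], [-4.52, 5.68, 0.4]]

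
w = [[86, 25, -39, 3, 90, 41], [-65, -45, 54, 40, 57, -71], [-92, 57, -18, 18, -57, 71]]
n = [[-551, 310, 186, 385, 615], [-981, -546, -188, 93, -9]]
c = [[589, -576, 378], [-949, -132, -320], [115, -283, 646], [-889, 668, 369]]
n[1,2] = -188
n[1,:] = [-981, -546, -188, 93, -9]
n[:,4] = [615, -9]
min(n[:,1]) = -546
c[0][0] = 589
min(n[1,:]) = -981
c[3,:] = [-889, 668, 369]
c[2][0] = 115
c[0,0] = 589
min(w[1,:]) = -71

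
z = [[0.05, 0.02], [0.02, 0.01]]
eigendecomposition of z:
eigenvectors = [[0.92, -0.38],[0.38, 0.92]]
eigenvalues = [0.06, 0.0]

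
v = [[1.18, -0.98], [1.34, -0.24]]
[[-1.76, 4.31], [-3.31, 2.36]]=v@ [[-2.74, 1.24], [-1.50, -2.91]]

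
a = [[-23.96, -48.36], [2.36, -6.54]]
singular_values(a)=[54.19, 5.0]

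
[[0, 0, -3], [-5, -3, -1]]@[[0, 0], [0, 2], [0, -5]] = [[0, 15], [0, -1]]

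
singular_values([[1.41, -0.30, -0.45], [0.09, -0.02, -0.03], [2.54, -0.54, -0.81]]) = [3.11, 0.0, 0.0]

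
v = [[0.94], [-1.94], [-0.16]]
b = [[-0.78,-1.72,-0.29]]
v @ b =[[-0.73, -1.62, -0.27], [1.51, 3.34, 0.56], [0.12, 0.28, 0.05]]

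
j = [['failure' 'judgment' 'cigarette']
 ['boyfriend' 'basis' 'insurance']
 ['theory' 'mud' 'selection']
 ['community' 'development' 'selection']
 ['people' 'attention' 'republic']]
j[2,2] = 'selection'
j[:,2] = ['cigarette', 'insurance', 'selection', 'selection', 'republic']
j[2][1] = 'mud'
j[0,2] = 'cigarette'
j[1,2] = 'insurance'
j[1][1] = 'basis'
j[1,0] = 'boyfriend'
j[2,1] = 'mud'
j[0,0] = 'failure'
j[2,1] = 'mud'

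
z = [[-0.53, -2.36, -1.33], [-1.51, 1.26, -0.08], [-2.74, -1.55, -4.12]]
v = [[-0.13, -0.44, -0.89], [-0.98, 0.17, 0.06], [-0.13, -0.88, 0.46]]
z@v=[[2.55, 1.0, -0.28], [-1.03, 0.95, 1.38], [2.41, 4.57, 0.45]]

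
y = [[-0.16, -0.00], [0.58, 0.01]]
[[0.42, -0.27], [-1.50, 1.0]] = y @ [[-2.64, 1.69], [3.16, 1.94]]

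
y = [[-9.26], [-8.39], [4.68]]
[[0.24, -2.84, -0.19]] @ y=[[20.72]]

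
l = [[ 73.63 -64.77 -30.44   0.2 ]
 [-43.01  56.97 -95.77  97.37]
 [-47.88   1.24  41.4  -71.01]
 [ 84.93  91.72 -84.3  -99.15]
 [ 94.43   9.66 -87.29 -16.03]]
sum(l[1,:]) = 15.560000000000002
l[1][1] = 56.97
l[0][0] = 73.63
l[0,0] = 73.63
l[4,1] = 9.66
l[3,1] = 91.72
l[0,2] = -30.44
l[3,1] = 91.72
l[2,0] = -47.88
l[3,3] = -99.15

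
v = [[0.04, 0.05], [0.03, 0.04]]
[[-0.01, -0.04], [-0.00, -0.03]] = v@ [[-0.80, -0.99], [0.52, -0.04]]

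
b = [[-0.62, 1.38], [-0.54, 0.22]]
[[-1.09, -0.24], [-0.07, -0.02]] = b @ [[-0.23, -0.05], [-0.89, -0.20]]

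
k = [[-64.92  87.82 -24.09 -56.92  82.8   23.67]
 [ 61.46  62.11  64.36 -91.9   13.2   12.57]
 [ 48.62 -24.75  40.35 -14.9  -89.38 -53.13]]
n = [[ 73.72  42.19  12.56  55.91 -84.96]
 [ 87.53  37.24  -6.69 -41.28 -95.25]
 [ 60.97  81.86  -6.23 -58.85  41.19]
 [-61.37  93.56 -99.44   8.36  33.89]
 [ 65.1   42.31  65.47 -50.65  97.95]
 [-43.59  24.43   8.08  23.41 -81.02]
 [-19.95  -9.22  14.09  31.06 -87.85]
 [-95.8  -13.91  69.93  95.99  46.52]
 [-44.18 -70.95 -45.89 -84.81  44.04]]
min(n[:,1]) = -70.95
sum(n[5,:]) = -68.69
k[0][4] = 82.8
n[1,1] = 37.24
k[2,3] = -14.9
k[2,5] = -53.13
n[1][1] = 37.24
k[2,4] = -89.38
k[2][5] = -53.13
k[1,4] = 13.2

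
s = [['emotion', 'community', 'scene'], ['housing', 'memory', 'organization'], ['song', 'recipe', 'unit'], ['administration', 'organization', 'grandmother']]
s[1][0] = 'housing'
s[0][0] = 'emotion'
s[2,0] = 'song'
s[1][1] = 'memory'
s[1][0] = 'housing'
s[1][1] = 'memory'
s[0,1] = 'community'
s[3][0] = 'administration'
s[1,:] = ['housing', 'memory', 'organization']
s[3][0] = 'administration'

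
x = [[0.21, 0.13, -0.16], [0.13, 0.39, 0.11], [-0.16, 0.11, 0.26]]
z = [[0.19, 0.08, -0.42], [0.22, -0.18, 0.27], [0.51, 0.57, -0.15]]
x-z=[[0.02, 0.05, 0.26], [-0.09, 0.57, -0.16], [-0.67, -0.46, 0.41]]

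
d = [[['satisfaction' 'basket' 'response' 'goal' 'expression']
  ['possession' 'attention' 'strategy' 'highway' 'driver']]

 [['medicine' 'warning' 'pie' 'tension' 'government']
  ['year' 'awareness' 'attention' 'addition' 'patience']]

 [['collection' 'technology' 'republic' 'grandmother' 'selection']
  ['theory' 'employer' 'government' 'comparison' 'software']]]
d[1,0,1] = 'warning'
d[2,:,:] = [['collection', 'technology', 'republic', 'grandmother', 'selection'], ['theory', 'employer', 'government', 'comparison', 'software']]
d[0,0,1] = 'basket'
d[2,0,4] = 'selection'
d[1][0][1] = 'warning'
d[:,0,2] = ['response', 'pie', 'republic']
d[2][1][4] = 'software'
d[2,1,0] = 'theory'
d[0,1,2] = 'strategy'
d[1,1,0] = 'year'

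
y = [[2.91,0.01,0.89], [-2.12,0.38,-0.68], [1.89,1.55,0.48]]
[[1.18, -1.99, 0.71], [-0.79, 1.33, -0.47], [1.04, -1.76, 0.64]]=y @[[0.35, -0.59, 0.21], [0.19, -0.32, 0.12], [0.18, -0.3, 0.11]]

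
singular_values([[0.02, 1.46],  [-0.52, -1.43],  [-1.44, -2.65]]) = [3.63, 0.63]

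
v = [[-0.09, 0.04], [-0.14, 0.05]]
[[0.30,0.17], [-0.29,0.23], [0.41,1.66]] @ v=[[-0.05, 0.02],[-0.01, -0.0],[-0.27, 0.10]]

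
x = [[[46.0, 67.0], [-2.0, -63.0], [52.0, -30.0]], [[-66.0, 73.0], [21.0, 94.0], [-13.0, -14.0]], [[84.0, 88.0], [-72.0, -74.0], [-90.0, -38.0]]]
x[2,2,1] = -38.0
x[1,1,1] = 94.0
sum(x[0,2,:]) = 22.0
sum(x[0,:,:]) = 70.0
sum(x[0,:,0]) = 96.0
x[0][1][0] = -2.0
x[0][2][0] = 52.0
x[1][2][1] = -14.0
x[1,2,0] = -13.0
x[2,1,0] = -72.0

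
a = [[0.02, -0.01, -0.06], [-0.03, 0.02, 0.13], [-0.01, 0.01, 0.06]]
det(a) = -0.00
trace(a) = 0.10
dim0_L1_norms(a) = [0.06, 0.04, 0.25]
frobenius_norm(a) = 0.16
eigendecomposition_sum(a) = [[0.01, -0.01, -0.07], [-0.03, 0.02, 0.13], [-0.01, 0.01, 0.06]] + [[0.01, 0.0, 0.01], [-0.00, -0.0, -0.00], [0.0, 0.0, 0.0]] + [[-0.0, -0.00, 0.00], [-0.0, -0.0, 0.00], [0.00, 0.00, -0.00]]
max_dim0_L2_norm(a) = 0.16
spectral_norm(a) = 0.16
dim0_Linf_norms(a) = [0.03, 0.02, 0.13]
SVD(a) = [[-0.4,-0.80,-0.45],[0.84,-0.11,-0.54],[0.38,-0.59,0.71]] @ diag([0.16140042636227647, 0.00700862883165549, 0.0008840203478734543]) @ [[-0.23, 0.15, 0.96],[-0.97, -0.01, -0.23],[0.02, 0.99, -0.15]]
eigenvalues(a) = [0.09, 0.01, -0.0]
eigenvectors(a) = [[-0.42, 0.9, -0.02], [0.83, -0.36, -0.99], [0.37, 0.24, 0.16]]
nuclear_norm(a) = 0.17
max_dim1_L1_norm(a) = 0.18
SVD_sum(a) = [[0.01, -0.01, -0.06], [-0.03, 0.02, 0.13], [-0.01, 0.01, 0.06]] + [[0.01, 0.0, 0.00], [0.0, 0.0, 0.00], [0.00, 0.00, 0.00]] + [[-0.00, -0.0, 0.0], [-0.0, -0.00, 0.0], [0.0, 0.00, -0.00]]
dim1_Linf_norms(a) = [0.06, 0.13, 0.06]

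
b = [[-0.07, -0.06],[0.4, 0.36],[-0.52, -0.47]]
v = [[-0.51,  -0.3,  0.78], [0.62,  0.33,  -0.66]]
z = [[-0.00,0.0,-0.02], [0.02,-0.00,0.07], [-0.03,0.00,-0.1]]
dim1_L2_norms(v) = [0.98, 0.96]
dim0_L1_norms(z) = [0.05, 0.0, 0.19]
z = b @ v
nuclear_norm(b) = 0.89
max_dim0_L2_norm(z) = 0.12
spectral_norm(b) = 0.89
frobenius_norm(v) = 1.37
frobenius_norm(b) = 0.89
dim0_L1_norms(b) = [0.99, 0.89]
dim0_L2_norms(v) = [0.8, 0.45, 1.02]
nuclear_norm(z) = 0.13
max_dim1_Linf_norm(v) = 0.78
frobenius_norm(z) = 0.13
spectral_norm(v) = 1.37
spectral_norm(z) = 0.13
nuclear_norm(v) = 1.49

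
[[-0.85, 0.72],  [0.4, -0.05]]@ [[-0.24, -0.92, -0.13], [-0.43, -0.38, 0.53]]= [[-0.11, 0.51, 0.49], [-0.07, -0.35, -0.08]]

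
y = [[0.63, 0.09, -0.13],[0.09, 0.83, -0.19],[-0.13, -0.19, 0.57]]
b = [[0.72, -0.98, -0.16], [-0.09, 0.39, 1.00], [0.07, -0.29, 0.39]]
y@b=[[0.44, -0.54, -0.06], [-0.02, 0.29, 0.74], [-0.04, -0.11, 0.05]]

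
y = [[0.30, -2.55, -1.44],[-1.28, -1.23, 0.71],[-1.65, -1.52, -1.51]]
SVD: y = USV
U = [[0.7, -0.6, -0.38],[0.29, 0.72, -0.63],[0.65, 0.33, 0.68]]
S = [3.81, 1.88, 1.24]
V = [[-0.32, -0.82, -0.47], [-0.88, 0.08, 0.47], [-0.35, 0.57, -0.75]]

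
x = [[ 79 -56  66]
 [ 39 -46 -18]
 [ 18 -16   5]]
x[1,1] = -46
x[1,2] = -18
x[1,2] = -18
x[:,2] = [66, -18, 5]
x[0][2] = 66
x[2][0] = 18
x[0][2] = 66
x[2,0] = 18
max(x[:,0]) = 79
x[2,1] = -16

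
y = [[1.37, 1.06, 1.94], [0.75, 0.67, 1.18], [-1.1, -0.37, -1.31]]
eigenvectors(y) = [[0.53, 0.76, -0.76], [0.48, 0.35, -0.34], [-0.7, -0.54, 0.55]]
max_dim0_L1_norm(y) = 4.43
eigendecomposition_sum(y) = [[0.24, -0.2, 0.21], [0.22, -0.18, 0.19], [-0.32, 0.26, -0.27]] + [[2.2,23.53,17.81], [1.02,10.87,8.22], [-1.55,-16.62,-12.58]] + [[-1.07, -22.27, -16.08],[-0.48, -10.02, -7.23],[0.77, 15.99, 11.54]]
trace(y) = 0.73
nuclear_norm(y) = 3.87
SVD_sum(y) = [[1.42, 0.95, 1.96], [0.84, 0.56, 1.16], [-0.94, -0.63, -1.3]] + [[-0.06, 0.1, -0.00],[-0.07, 0.12, -0.00],[-0.16, 0.26, -0.01]] + [[0.01,0.01,-0.01], [-0.02,-0.01,0.02], [0.00,0.0,-0.00]]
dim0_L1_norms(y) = [3.22, 2.1, 4.43]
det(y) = -0.05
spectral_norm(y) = 3.48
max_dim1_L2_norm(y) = 2.6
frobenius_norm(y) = 3.50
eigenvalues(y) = [-0.21, 0.49, 0.45]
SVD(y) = [[-0.75,-0.34,0.57], [-0.44,-0.39,-0.81], [0.50,-0.86,0.14]] @ diag([3.478933966620567, 0.3556068295827313, 0.03823922917380377]) @ [[-0.55, -0.37, -0.75], [0.53, -0.85, 0.03], [0.65, 0.39, -0.66]]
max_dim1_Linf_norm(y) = 1.94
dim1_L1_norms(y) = [4.37, 2.6, 2.78]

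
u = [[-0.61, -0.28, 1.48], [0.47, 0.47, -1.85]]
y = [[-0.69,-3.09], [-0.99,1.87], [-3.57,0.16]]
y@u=[[-1.03,-1.26,4.7], [1.48,1.16,-4.92], [2.25,1.07,-5.58]]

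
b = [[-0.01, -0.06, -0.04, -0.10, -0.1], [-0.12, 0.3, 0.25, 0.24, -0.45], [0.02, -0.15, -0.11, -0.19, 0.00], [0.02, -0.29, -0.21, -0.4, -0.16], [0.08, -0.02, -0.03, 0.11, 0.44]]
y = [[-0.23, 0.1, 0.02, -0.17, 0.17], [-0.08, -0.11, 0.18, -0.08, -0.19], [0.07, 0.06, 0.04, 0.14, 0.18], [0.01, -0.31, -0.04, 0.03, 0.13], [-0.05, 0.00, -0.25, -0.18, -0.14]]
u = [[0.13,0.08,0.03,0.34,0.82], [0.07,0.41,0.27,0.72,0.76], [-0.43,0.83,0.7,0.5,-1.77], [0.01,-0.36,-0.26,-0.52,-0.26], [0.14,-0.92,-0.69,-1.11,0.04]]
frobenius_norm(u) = 3.16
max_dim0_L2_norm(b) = 0.66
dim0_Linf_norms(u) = [0.43, 0.92, 0.7, 1.11, 1.77]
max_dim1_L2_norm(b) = 0.65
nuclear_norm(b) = 1.46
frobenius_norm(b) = 1.03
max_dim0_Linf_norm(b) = 0.45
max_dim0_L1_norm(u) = 3.65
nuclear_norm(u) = 4.46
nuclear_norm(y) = 1.42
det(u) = -0.00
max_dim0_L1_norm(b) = 1.15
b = y @ u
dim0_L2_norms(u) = [0.48, 1.36, 1.05, 1.54, 2.11]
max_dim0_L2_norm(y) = 0.37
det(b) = -0.00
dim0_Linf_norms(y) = [0.23, 0.31, 0.25, 0.18, 0.19]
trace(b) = 0.22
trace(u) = 0.76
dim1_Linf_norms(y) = [0.23, 0.19, 0.18, 0.31, 0.25]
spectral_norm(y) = 0.42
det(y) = 0.00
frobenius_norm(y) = 0.71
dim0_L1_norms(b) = [0.25, 0.82, 0.64, 1.04, 1.15]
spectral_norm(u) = 2.47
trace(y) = -0.41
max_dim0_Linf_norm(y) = 0.31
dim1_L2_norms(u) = [0.9, 1.16, 2.18, 0.73, 1.6]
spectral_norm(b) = 0.79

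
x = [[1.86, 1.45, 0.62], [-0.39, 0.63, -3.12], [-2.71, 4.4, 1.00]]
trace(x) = 3.49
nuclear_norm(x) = 10.85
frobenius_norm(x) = 6.63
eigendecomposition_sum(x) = [[1.90+0.00j, 0.55+0.00j, -0.41+0.00j],[(0.94+0j), (0.27+0j), -0.20+0.00j],[(-0.75-0j), (-0.22+0j), (0.16+0j)]] + [[-0.02+0.39j, (0.45-0.56j), (0.52+0.29j)], [(-0.67-0.74j), 0.18+1.81j, -1.46+0.39j], [(-0.98+0.81j), 2.31-0.13j, (0.42+1.87j)]] + [[(-0.02-0.39j), (0.45+0.56j), 0.52-0.29j], [(-0.67+0.74j), 0.18-1.81j, -1.46-0.39j], [(-0.98-0.81j), 2.31+0.13j, 0.42-1.87j]]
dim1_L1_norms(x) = [3.93, 4.14, 8.11]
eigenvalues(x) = [(2.33+0j), (0.58+4.07j), (0.58-4.07j)]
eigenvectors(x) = [[-0.84+0.00j, (-0.16+0.17j), -0.16-0.17j], [(-0.42+0j), -0.02-0.60j, -0.02+0.60j], [0.33+0.00j, -0.76+0.00j, (-0.76-0j)]]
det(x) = 39.53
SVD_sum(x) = [[-0.22, 0.39, 0.08], [-0.08, 0.14, 0.03], [-2.54, 4.51, 0.95]] + [[0.33, -0.04, 1.05], [-0.93, 0.1, -2.97], [0.0, -0.00, 0.00]] + [[1.75, 1.09, -0.51], [0.62, 0.39, -0.18], [-0.17, -0.11, 0.05]]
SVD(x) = [[0.09, -0.33, -0.94], [0.03, 0.94, -0.33], [1.0, -0.00, 0.09]] @ diag([5.281714705843345, 3.301382755191117, 2.2667954627193105]) @ [[-0.48,  0.86,  0.18], [-0.30,  0.03,  -0.95], [-0.82,  -0.51,  0.24]]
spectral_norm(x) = 5.28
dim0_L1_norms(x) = [4.96, 6.48, 4.74]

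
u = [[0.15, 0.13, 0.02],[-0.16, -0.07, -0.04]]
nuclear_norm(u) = 0.31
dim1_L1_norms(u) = [0.3, 0.27]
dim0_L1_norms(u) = [0.31, 0.2, 0.06]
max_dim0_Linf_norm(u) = 0.16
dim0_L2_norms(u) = [0.22, 0.15, 0.04]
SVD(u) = [[-0.75,0.67], [0.67,0.75]] @ diag([0.2647034576862843, 0.042802797676384084]) @ [[-0.83, -0.54, -0.16], [-0.45, 0.80, -0.39]]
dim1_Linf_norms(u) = [0.15, 0.16]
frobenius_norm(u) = 0.27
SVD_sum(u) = [[0.16, 0.11, 0.03], [-0.15, -0.10, -0.03]] + [[-0.01, 0.02, -0.01],[-0.01, 0.03, -0.01]]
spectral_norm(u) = 0.26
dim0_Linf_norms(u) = [0.16, 0.13, 0.04]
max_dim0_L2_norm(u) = 0.22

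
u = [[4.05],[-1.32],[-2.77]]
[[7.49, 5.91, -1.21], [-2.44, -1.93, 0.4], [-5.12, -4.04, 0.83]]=u@[[1.85, 1.46, -0.30]]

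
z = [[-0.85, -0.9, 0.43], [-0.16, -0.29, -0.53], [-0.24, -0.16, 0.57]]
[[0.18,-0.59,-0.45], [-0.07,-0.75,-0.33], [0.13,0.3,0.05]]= z @ [[-0.12, 1.40, 0.71], [-0.01, -0.15, 0.02], [0.17, 1.07, 0.39]]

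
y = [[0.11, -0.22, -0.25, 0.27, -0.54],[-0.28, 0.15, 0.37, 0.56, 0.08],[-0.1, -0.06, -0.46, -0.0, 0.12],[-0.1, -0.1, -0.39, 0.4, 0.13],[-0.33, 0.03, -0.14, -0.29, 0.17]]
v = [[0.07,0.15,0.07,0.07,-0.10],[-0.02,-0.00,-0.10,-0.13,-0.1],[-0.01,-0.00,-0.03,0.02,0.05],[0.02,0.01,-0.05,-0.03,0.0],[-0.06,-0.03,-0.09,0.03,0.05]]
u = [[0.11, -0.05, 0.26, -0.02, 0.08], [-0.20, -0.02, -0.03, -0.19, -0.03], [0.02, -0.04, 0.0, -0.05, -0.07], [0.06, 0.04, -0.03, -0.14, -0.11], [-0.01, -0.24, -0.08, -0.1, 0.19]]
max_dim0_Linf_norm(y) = 0.56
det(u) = -0.00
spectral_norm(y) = 0.82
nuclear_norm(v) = 0.59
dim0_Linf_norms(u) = [0.2, 0.24, 0.26, 0.19, 0.19]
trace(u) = 0.14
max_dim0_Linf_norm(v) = 0.15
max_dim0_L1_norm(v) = 0.34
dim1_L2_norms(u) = [0.3, 0.28, 0.1, 0.19, 0.33]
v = y @ u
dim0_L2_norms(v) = [0.1, 0.15, 0.16, 0.15, 0.16]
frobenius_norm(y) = 1.37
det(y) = 0.01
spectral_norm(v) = 0.24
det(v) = -0.00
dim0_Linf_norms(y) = [0.33, 0.22, 0.46, 0.56, 0.54]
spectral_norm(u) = 0.35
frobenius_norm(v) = 0.33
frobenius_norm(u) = 0.57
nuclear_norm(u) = 1.15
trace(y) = 0.37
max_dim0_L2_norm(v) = 0.16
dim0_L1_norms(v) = [0.18, 0.19, 0.34, 0.28, 0.3]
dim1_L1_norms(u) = [0.52, 0.47, 0.18, 0.38, 0.62]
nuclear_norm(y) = 2.64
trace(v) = 0.06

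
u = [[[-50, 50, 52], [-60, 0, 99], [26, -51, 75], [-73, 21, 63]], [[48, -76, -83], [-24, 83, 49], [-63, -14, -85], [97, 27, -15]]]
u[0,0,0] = -50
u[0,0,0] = -50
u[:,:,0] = [[-50, -60, 26, -73], [48, -24, -63, 97]]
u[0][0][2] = 52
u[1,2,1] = -14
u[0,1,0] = -60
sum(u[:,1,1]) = 83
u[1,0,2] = -83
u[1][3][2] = -15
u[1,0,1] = -76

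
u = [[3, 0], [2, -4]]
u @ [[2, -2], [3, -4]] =[[6, -6], [-8, 12]]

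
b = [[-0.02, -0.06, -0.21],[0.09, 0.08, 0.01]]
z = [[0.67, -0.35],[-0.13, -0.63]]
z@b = [[-0.04, -0.07, -0.14], [-0.05, -0.04, 0.02]]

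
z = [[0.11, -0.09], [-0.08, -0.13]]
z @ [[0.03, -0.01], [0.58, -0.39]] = [[-0.05, 0.03], [-0.08, 0.05]]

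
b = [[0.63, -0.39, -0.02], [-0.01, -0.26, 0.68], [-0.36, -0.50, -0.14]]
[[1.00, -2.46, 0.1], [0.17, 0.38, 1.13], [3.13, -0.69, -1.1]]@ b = [[0.62, 0.20, -1.71],[-0.3, -0.73, 0.1],[2.37, -0.49, -0.38]]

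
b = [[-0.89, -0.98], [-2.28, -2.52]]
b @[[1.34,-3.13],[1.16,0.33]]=[[-2.33,2.46], [-5.98,6.30]]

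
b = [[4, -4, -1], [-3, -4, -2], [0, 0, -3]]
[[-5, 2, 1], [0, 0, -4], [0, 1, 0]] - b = [[-9, 6, 2], [3, 4, -2], [0, 1, 3]]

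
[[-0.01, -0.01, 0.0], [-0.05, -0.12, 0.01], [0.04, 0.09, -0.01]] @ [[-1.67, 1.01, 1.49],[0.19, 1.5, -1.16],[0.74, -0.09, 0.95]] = [[0.01, -0.03, -0.00],[0.07, -0.23, 0.07],[-0.06, 0.18, -0.05]]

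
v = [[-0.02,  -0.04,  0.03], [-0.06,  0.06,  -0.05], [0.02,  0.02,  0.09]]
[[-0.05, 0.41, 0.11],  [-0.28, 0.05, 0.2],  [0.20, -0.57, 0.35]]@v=[[-0.02, 0.03, -0.01], [0.01, 0.02, 0.01], [0.04, -0.04, 0.07]]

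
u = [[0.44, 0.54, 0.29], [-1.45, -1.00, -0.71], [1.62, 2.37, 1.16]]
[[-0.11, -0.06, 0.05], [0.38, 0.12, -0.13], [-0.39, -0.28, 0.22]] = u @ [[-0.29, 0.06, 0.07], [0.02, -0.04, 0.08], [0.03, -0.24, -0.07]]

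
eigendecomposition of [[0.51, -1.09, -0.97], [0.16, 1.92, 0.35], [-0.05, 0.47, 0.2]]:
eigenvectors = [[0.70, -0.98, 0.78], [-0.68, 0.09, -0.18], [-0.21, 0.16, 0.61]]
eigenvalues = [1.87, 0.77, -0.0]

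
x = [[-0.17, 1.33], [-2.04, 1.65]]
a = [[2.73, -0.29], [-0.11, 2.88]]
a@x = [[0.13, 3.15], [-5.86, 4.61]]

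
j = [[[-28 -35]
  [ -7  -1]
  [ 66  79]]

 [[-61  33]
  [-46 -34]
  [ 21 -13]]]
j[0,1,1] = -1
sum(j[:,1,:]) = -88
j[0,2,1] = 79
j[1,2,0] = 21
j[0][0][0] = -28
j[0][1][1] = -1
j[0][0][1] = -35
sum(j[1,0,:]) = -28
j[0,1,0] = -7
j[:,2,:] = [[66, 79], [21, -13]]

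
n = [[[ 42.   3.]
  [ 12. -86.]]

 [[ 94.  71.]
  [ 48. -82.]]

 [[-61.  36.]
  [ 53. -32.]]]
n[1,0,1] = 71.0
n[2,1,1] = -32.0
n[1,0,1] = 71.0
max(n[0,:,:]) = 42.0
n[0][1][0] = 12.0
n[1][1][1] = -82.0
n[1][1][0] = 48.0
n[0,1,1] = -86.0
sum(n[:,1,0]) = 113.0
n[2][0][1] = 36.0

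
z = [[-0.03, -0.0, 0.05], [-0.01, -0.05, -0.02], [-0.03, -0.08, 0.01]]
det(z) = 0.00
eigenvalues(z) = [(-0.04+0.01j), (-0.04-0.01j), (0.01+0j)]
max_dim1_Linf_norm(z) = 0.08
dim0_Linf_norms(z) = [0.03, 0.08, 0.05]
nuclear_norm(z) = 0.17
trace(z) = -0.07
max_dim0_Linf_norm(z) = 0.08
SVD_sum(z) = [[-0.0, -0.01, 0.0], [-0.02, -0.05, 0.00], [-0.03, -0.08, 0.00]] + [[-0.02, 0.01, 0.05], [0.01, -0.00, -0.02], [-0.00, 0.0, 0.00]] + [[-0.0,0.0,-0.00], [-0.00,0.00,-0.00], [0.0,-0.0,0.00]]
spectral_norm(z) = 0.10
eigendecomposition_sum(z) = [[-0.01+0.09j, (0.01+0.18j), (0.02-0.02j)], [(-0.01-0.05j), -0.03-0.09j, -0.01+0.01j], [(-0.01-0.03j), (-0.03-0.04j), (-0+0.01j)]] + [[-0.01-0.09j, 0.01-0.18j, 0.02+0.02j], [-0.01+0.05j, (-0.03+0.09j), -0.01-0.01j], [(-0.01+0.03j), -0.03+0.04j, (-0-0.01j)]] + [[(-0.01+0j),-0.02+0.00j,0.01-0.00j], [-0j,(0.01-0j),(-0.01+0j)], [(-0.01+0j),-0.02+0.00j,0.01-0.00j]]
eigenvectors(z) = [[-0.85+0.00j, -0.85-0.00j, 0.71+0.00j],[(0.44-0.11j), (0.44+0.11j), -0.31+0.00j],[0.21-0.14j, (0.21+0.14j), 0.64+0.00j]]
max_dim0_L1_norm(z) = 0.13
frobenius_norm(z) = 0.12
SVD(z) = [[-0.13,0.92,-0.37],[-0.49,-0.38,-0.78],[-0.86,0.08,0.50]] @ diag([0.09982031710717391, 0.061767963409250524, 0.004541254110566133]) @ [[0.35, 0.94, -0.05], [-0.42, 0.21, 0.88], [0.84, -0.28, 0.47]]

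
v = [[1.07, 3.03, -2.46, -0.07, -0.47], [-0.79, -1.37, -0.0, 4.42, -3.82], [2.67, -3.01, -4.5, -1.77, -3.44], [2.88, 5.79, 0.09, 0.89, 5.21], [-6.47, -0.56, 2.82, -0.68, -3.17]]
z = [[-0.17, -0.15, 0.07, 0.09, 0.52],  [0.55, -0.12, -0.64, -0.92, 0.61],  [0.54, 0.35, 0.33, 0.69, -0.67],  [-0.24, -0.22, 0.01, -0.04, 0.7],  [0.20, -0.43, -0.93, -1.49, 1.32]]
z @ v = [[-2.98, -0.29, 1.58, -1.05, -0.77], [-7.62, -1.91, 3.16, -0.67, -4.33], [7.50, 4.53, -4.64, 1.99, 2.99], [-4.7, -1.08, 2.52, -1.48, -1.51], [-14.76, -5.37, 7.28, -2.49, -7.2]]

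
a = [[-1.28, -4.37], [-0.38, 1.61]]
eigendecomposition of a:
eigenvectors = [[-0.99, 0.79],  [-0.11, -0.61]]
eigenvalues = [-1.77, 2.1]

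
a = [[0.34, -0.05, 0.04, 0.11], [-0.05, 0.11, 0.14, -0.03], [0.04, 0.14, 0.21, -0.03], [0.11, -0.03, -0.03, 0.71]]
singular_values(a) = [0.74, 0.33, 0.3, 0.0]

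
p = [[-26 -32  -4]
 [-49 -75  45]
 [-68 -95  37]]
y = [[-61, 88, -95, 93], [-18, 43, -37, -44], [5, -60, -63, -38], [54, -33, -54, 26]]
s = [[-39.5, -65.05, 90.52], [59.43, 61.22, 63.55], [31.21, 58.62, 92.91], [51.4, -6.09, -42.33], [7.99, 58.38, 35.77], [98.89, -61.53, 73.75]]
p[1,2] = 45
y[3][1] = -33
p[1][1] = -75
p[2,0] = -68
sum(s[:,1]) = 45.55000000000001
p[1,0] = -49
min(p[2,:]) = -95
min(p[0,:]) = -32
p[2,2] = 37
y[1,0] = -18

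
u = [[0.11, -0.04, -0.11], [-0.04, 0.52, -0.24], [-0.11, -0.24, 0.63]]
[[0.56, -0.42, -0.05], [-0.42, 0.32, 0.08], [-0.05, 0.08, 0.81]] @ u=[[0.08, -0.23, 0.01], [-0.07, 0.16, 0.02], [-0.1, -0.15, 0.5]]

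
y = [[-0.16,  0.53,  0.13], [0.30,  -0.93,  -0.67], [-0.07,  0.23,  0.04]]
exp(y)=[[0.91, 0.33, -0.01], [0.19, 0.40, -0.43], [-0.04, 0.14, 0.98]]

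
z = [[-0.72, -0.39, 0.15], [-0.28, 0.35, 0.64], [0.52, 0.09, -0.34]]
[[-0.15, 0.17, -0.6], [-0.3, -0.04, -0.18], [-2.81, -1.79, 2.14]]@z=[[-0.25, 0.06, 0.29], [0.13, 0.09, -0.01], [3.64, 0.66, -2.29]]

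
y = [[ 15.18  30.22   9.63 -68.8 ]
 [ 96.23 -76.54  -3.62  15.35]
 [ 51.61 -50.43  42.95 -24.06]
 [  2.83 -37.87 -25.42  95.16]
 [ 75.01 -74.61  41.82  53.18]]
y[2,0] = 51.61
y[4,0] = 75.01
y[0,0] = 15.18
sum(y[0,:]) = -13.769999999999996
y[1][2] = -3.62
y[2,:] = [51.61, -50.43, 42.95, -24.06]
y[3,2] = -25.42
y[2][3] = -24.06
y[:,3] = [-68.8, 15.35, -24.06, 95.16, 53.18]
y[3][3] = 95.16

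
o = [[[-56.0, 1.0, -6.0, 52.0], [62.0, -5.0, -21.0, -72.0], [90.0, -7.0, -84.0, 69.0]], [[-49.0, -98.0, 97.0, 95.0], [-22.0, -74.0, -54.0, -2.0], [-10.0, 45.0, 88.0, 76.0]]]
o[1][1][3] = -2.0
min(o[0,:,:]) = -84.0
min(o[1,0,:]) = -98.0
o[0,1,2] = -21.0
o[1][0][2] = 97.0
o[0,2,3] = 69.0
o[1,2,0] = -10.0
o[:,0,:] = [[-56.0, 1.0, -6.0, 52.0], [-49.0, -98.0, 97.0, 95.0]]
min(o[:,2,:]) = -84.0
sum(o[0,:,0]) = 96.0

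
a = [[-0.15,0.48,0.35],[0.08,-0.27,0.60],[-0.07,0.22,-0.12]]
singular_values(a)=[0.71, 0.62, 0.0]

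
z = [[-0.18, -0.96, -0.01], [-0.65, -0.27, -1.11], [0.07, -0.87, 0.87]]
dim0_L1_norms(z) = [0.9, 2.1, 1.99]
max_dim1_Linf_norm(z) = 1.11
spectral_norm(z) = 1.57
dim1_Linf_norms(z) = [0.96, 1.11, 0.87]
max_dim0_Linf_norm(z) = 1.11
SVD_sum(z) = [[0.1, -0.15, 0.30], [-0.28, 0.44, -0.88], [0.31, -0.49, 0.98]] + [[-0.35, -0.79, -0.28], [-0.32, -0.72, -0.26], [-0.18, -0.40, -0.14]] + [[0.08, -0.02, -0.03], [-0.05, 0.01, 0.02], [-0.07, 0.02, 0.03]]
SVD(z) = [[0.23, -0.69, 0.69], [-0.65, -0.63, -0.42], [0.73, -0.35, -0.59]] @ diag([1.569534400271555, 1.311929754159782, 0.12530796668395122]) @ [[0.27, -0.43, 0.86], [0.39, 0.87, 0.31], [0.88, -0.25, -0.41]]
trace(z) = 0.42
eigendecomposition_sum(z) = [[-0.37,  -0.66,  -0.35], [-0.42,  -0.75,  -0.39], [-0.16,  -0.28,  -0.15]] + [[0.08,  -0.05,  -0.07], [-0.03,  0.02,  0.02], [-0.04,  0.02,  0.03]] + [[0.11, -0.25, 0.41],[-0.20, 0.46, -0.74],[0.27, -0.61, 0.98]]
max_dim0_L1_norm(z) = 2.1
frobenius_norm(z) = 2.05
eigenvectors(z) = [[0.64, 0.87, 0.31], [0.72, -0.28, -0.57], [0.27, -0.41, 0.76]]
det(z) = -0.26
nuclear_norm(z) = 3.01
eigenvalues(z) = [-1.27, 0.13, 1.56]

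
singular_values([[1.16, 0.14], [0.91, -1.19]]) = [1.67, 0.9]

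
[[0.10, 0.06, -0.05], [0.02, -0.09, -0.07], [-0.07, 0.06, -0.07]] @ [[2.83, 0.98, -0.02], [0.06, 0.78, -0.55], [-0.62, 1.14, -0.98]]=[[0.32,  0.09,  0.01], [0.09,  -0.13,  0.12], [-0.15,  -0.10,  0.04]]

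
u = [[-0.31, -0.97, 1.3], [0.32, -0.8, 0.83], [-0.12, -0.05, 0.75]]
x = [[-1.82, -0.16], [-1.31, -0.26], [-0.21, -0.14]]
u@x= [[1.56, 0.12], [0.29, 0.04], [0.13, -0.07]]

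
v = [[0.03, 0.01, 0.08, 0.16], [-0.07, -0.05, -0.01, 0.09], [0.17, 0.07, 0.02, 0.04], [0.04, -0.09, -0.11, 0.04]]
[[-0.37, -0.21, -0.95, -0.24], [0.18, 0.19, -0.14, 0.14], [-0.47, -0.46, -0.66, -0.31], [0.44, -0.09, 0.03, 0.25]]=v @ [[-1.08, -3.55, -2.93, -1.30], [-2.92, 2.43, 0.83, -0.64], [-2.32, -2.36, -3.38, -2.26], [-0.77, 0.4, -3.77, -0.06]]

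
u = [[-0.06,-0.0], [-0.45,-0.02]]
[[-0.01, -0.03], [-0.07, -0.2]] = u @ [[0.16, 0.45], [0.12, -0.19]]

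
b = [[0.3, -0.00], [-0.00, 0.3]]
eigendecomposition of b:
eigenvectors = [[1.00, 0.00], [0.0, 1.0]]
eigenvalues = [0.3, 0.3]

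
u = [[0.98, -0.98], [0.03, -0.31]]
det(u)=-0.274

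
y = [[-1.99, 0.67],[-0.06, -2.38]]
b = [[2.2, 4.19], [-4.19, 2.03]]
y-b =[[-4.19, -3.52], [4.13, -4.41]]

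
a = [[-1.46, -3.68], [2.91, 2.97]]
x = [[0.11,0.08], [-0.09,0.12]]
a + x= [[-1.35, -3.6], [2.82, 3.09]]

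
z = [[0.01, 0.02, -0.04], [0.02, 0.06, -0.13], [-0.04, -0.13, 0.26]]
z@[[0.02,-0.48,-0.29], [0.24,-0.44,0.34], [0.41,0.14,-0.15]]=[[-0.01, -0.02, 0.01],[-0.04, -0.05, 0.03],[0.07, 0.11, -0.07]]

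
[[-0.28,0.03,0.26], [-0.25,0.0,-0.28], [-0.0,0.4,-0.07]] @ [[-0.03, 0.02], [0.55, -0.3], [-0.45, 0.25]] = [[-0.09, 0.05], [0.13, -0.08], [0.25, -0.14]]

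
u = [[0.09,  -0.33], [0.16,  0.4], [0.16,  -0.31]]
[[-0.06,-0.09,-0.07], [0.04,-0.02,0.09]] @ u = [[-0.03, 0.01], [0.01, -0.05]]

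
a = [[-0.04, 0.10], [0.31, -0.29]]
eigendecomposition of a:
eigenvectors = [[0.74, -0.28], [0.67, 0.96]]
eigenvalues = [0.05, -0.38]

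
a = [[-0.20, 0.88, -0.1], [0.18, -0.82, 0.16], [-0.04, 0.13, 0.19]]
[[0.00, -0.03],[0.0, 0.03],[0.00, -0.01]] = a @ [[0.00,-0.07], [0.00,-0.05], [0.0,-0.01]]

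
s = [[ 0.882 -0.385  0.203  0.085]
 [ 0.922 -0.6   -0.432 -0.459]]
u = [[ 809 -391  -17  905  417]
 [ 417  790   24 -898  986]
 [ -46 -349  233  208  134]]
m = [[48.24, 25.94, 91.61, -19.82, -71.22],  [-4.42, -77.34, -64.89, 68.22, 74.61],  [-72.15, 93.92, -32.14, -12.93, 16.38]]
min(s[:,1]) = -0.6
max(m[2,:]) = 93.92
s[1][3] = -0.459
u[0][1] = -391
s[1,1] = -0.6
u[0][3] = 905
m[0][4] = -71.22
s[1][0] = 0.922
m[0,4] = -71.22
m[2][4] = 16.38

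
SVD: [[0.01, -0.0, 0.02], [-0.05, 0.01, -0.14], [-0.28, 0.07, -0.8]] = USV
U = [[-0.03, 0.83, 0.56], [0.17, -0.55, 0.82], [0.98, 0.12, -0.13]]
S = [0.86, 0.0, 0.0]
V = [[-0.33, 0.08, -0.94], [0.70, 0.69, -0.18], [0.63, -0.72, -0.28]]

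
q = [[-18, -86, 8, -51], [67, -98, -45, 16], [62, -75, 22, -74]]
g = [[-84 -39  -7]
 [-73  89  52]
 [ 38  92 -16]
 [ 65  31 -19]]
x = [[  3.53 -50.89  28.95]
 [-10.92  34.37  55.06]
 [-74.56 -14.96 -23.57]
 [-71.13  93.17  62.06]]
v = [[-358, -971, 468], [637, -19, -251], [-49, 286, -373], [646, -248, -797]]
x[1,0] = -10.92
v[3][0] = 646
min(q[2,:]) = -75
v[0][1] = -971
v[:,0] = [-358, 637, -49, 646]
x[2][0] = -74.56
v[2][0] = -49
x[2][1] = -14.96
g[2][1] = 92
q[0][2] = 8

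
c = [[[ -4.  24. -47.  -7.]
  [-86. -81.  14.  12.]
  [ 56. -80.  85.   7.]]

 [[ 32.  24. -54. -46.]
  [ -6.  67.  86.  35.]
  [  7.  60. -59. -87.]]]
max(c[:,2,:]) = 85.0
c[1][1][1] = 67.0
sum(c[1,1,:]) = 182.0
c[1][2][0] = 7.0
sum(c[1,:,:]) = 59.0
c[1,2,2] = -59.0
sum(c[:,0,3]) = -53.0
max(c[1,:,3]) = 35.0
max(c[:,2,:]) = 85.0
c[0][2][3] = 7.0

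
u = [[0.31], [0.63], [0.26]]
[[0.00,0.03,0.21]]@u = [[0.07]]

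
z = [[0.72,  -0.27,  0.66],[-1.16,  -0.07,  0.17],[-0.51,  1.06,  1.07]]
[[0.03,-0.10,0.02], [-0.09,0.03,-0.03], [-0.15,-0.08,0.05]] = z@[[0.07, -0.04, 0.03], [-0.06, 0.01, 0.04], [-0.05, -0.10, 0.02]]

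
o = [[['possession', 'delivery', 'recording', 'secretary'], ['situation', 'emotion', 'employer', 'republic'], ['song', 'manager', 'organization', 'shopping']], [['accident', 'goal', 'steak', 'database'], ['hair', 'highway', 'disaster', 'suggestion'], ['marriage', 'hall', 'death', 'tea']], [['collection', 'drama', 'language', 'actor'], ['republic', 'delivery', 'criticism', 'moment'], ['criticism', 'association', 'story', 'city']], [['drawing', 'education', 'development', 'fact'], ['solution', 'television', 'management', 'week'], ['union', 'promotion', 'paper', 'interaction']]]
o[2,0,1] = 'drama'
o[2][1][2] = 'criticism'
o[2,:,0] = ['collection', 'republic', 'criticism']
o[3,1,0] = 'solution'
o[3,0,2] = 'development'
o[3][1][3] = 'week'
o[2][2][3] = 'city'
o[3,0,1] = 'education'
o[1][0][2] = 'steak'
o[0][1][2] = 'employer'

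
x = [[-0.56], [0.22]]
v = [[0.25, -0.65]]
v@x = [[-0.28]]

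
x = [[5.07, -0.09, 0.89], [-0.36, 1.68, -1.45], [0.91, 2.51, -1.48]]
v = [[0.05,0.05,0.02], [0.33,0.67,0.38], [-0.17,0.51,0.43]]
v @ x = [[0.25,0.13,-0.06], [1.78,2.05,-1.24], [-0.65,1.95,-1.53]]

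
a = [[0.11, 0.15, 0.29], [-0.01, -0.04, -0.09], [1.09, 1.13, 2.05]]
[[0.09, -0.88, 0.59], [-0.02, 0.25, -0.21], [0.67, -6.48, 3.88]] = a @ [[0.07, -0.24, -0.8],[0.36, -2.55, -0.57],[0.09, -1.63, 2.63]]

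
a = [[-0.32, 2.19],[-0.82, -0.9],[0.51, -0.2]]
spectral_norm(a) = 2.38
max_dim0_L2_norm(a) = 2.38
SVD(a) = [[0.92, 0.28], [-0.37, 0.82], [-0.09, -0.5]] @ diag([2.3763439224719334, 1.0168527730850256]) @ [[-0.01, 1.0], [-1.00, -0.01]]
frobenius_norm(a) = 2.58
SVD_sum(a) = [[-0.03, 2.19], [0.01, -0.89], [0.0, -0.21]] + [[-0.29, -0.0], [-0.83, -0.01], [0.51, 0.01]]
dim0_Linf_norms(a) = [0.82, 2.19]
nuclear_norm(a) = 3.39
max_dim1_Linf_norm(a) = 2.19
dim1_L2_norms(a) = [2.21, 1.22, 0.55]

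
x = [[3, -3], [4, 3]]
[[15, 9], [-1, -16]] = x @[[2, -1], [-3, -4]]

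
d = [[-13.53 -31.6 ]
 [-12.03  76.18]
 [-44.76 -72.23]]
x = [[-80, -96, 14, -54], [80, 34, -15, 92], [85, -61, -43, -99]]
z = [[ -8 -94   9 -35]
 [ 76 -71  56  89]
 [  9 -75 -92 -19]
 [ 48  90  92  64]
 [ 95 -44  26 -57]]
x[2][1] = -61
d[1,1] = 76.18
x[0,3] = -54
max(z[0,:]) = 9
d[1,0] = -12.03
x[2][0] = 85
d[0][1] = -31.6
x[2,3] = -99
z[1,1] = -71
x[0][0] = -80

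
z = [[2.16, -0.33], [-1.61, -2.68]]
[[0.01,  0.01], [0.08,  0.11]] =z@[[0.0,0.00], [-0.03,-0.04]]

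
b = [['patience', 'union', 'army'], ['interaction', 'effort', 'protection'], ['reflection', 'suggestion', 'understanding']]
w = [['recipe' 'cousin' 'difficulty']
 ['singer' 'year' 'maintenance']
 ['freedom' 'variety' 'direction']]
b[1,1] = 'effort'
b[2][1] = 'suggestion'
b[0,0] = 'patience'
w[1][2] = 'maintenance'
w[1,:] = ['singer', 'year', 'maintenance']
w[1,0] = 'singer'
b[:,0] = ['patience', 'interaction', 'reflection']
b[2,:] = ['reflection', 'suggestion', 'understanding']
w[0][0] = 'recipe'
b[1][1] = 'effort'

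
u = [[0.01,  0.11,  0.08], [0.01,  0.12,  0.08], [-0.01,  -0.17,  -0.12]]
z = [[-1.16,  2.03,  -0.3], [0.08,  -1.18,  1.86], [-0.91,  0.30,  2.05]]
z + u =[[-1.15,2.14,-0.22], [0.09,-1.06,1.94], [-0.92,0.13,1.93]]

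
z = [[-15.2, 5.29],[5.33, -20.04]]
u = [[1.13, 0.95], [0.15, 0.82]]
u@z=[[-12.11, -13.06], [2.09, -15.64]]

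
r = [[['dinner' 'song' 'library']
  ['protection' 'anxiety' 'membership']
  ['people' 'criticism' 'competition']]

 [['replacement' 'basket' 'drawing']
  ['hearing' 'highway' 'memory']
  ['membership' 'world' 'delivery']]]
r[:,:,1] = [['song', 'anxiety', 'criticism'], ['basket', 'highway', 'world']]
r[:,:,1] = [['song', 'anxiety', 'criticism'], ['basket', 'highway', 'world']]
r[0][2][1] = 'criticism'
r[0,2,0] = 'people'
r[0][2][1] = 'criticism'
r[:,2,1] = ['criticism', 'world']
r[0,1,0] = 'protection'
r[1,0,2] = 'drawing'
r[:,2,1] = ['criticism', 'world']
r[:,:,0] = [['dinner', 'protection', 'people'], ['replacement', 'hearing', 'membership']]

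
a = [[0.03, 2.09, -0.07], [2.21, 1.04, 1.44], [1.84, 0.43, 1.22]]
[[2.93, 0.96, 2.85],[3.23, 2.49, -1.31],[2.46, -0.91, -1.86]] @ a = [[7.45, 8.35, 4.65], [3.19, 8.78, 1.76], [-5.36, 3.4, -3.75]]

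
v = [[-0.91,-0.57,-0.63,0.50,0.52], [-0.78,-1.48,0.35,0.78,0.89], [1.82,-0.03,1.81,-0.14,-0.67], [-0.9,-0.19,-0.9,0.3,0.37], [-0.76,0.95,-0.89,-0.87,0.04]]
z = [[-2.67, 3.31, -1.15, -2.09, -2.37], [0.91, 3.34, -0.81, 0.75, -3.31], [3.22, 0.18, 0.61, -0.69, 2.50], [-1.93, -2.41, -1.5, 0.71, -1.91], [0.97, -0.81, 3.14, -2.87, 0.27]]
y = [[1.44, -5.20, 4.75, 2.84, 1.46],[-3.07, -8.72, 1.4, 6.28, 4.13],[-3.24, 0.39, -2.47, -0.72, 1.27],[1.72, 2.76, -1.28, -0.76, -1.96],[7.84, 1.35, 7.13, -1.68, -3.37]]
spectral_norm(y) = 14.67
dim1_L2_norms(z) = [5.42, 4.92, 4.18, 3.99, 4.45]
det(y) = 0.00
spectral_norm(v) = 3.46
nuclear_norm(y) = 29.03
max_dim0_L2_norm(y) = 10.61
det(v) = -0.00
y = z @ v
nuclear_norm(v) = 6.50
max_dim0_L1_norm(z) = 10.36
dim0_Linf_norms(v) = [1.82, 1.48, 1.81, 0.87, 0.89]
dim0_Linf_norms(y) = [7.84, 8.72, 7.13, 6.28, 4.13]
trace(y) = -13.88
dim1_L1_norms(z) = [11.59, 9.12, 7.2, 8.46, 8.06]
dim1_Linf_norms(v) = [0.91, 1.48, 1.82, 0.9, 0.95]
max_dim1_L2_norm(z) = 5.42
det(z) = -482.54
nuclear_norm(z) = 20.49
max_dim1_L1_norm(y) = 23.6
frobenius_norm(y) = 19.23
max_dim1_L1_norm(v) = 4.47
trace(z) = 2.26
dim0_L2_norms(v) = [2.48, 1.86, 2.32, 1.31, 1.28]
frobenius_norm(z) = 10.33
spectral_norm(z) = 7.33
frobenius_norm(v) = 4.29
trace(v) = -0.24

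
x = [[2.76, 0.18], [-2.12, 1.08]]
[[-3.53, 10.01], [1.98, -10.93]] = x @[[-1.24,3.80], [-0.6,-2.66]]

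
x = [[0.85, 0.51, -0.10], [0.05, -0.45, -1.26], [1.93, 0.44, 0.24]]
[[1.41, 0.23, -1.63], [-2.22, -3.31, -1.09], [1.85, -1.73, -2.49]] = x@[[0.28, -1.93, -1.22], [2.48, 3.9, -0.93], [0.89, 1.16, 1.15]]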